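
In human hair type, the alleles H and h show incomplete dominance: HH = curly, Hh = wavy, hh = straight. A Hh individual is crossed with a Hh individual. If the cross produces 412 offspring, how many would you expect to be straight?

Punnett square for Hh × Hh:
Offspring genotypes: 1 HH, 2 Hh, 1 hh
Phenotype counts: 1 curly, 2 wavy, 1 straight
straight: 1 out of 4 → fraction 1/4
Expected count = 1/4 × 412 = 103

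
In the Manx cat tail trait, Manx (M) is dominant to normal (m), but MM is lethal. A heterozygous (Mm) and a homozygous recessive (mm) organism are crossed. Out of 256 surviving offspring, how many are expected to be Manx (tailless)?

Cross: Mm × mm
Punnett square offspring (before lethality): 2 Mm, 2 mm
No MM offspring are produced in this cross.
Manx (tailless): 2 out of 4 → fraction 1/2
Expected count = 1/2 × 256 = 128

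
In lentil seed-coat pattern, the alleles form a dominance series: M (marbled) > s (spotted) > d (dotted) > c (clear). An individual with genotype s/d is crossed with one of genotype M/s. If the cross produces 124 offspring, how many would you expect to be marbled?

Cross: s/d × M/s
Allele dominance: M > s > d > c
Offspring genotypes: 1 M/s, 1 s/s, 1 M/d, 1 s/d
Phenotype counts: 2 marbled, 2 spotted
marbled: 2 out of 4 → fraction 1/2
Expected count = 1/2 × 124 = 62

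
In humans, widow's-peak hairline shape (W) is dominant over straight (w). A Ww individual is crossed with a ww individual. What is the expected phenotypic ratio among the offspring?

Punnett square for Ww × ww:
Offspring genotypes: 2 Ww, 2 ww
widow's-peak: 2, straight: 2
Ratio: 1:1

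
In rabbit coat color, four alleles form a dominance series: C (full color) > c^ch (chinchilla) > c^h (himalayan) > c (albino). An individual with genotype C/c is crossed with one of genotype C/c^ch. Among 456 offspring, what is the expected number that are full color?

Cross: C/c × C/c^ch
Allele dominance: C > c^ch > c^h > c
Offspring genotypes: 1 C/C, 1 C/c^ch, 1 C/c, 1 c^ch/c
Phenotype counts: 3 full color, 1 chinchilla
full color: 3 out of 4 → fraction 3/4
Expected count = 3/4 × 456 = 342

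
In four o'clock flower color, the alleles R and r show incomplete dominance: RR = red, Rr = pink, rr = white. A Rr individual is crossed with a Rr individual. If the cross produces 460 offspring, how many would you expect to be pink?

Punnett square for Rr × Rr:
Offspring genotypes: 1 RR, 2 Rr, 1 rr
Phenotype counts: 1 red, 2 pink, 1 white
pink: 2 out of 4 → fraction 1/2
Expected count = 1/2 × 460 = 230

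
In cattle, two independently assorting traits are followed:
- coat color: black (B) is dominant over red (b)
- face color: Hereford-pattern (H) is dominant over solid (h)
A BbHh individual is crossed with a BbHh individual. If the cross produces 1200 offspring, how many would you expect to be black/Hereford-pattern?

Dihybrid cross BbHh × BbHh — consider each gene separately:
coat color: Bb × Bb → 1 BB, 2 Bb, 1 bb → 3 B_ : 1 bb (out of 4)
face color: Hh × Hh → 1 HH, 2 Hh, 1 hh → 3 H_ : 1 hh (out of 4)
Combine (counts out of 4 × 4 = 16): black/Hereford-pattern (B_H_) = 3×3 = 9; black/solid (B_hh) = 3×1 = 3; red/Hereford-pattern (bbH_) = 1×3 = 3; red/solid (bbhh) = 1×1 = 1
Phenotype counts (out of 16): 9 black/Hereford-pattern, 3 black/solid, 3 red/Hereford-pattern, 1 red/solid
black/Hereford-pattern: 9 out of 16 → fraction 9/16
Expected count = 9/16 × 1200 = 675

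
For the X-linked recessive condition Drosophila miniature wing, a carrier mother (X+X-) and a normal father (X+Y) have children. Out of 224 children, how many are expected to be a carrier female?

Cross: X+X- × X+Y
Offspring: 1 X+X+, 1 X+Y, 1 X+X-, 1 X-Y
Probability of a carrier female: 1/4
Expected count = 1/4 × 224 = 56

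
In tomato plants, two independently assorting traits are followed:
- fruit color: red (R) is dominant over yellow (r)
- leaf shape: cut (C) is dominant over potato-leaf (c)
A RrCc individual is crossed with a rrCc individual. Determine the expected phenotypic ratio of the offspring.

Dihybrid cross RrCc × rrCc — consider each gene separately:
fruit color: Rr × rr → 2 Rr, 2 rr → 2 R_ : 2 rr (out of 4)
leaf shape: Cc × Cc → 1 CC, 2 Cc, 1 cc → 3 C_ : 1 cc (out of 4)
Combine (counts out of 4 × 4 = 16): red/cut (R_C_) = 2×3 = 6; red/potato-leaf (R_cc) = 2×1 = 2; yellow/cut (rrC_) = 2×3 = 6; yellow/potato-leaf (rrcc) = 2×1 = 2
Phenotype counts (out of 16): 6 red/cut, 2 red/potato-leaf, 6 yellow/cut, 2 yellow/potato-leaf
Ratio: 3 red/cut : 1 red/potato-leaf : 3 yellow/cut : 1 yellow/potato-leaf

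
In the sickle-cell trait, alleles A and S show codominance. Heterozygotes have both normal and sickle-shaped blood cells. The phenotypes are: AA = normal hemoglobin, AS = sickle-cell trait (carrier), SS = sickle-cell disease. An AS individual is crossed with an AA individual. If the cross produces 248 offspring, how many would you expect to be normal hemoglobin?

Punnett square for AS × AA:
Offspring genotypes: 2 AA, 2 AS
Phenotype counts: 2 normal hemoglobin, 2 sickle-cell trait (carrier)
normal hemoglobin: 2 out of 4 → fraction 1/2
Expected count = 1/2 × 248 = 124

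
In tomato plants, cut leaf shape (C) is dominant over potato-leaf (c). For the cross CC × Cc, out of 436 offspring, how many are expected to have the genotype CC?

Punnett square for CC × Cc:
Offspring genotypes: 2 CC, 2 Cc
Total offspring: 4
Count with target: 2
Probability: 2/4 = 1/2
Expected count = 1/2 × 436 = 218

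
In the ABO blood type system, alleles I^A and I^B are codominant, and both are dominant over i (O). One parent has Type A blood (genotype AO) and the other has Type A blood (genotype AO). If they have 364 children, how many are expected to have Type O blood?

Cross: AO × AO
Possible offspring genotypes: 1 AA, 2 AO, 1 OO
Blood type counts: 3 Type A, 1 Type O
Probability of Type O: 1/4
Expected count = 1/4 × 364 = 91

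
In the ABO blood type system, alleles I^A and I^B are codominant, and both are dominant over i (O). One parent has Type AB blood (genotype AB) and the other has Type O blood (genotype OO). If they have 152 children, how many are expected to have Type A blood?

Cross: AB × OO
Possible offspring genotypes: 2 AO, 2 BO
Blood type counts: 2 Type A, 2 Type B
Probability of Type A: 2/4 = 1/2
Expected count = 1/2 × 152 = 76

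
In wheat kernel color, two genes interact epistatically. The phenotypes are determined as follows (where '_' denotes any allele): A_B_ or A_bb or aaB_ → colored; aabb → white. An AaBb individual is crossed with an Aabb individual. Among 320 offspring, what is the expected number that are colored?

Cross: AaBb × Aabb — consider each gene separately:
A gene: Aa × Aa → 1 AA, 2 Aa, 1 aa → 3 A_ : 1 aa (out of 4)
B gene: Bb × bb → 2 Bb, 2 bb → 2 B_ : 2 bb (out of 4)
Genotype classes (out of 4 × 4 = 16): A_B_ = 3×2 = 6; A_bb = 3×2 = 6; aaB_ = 1×2 = 2; aabb = 1×2 = 2
Apply the phenotype rules: A_B_ (6) + A_bb (6) + aaB_ (2) → colored; aabb (2) → white
Phenotype counts (out of 16): 14 colored, 2 white
colored: 14 out of 16 → fraction 7/8
Expected count = 7/8 × 320 = 280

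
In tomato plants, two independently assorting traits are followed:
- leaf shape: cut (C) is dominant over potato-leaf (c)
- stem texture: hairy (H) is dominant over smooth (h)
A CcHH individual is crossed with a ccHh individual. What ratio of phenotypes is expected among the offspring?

Dihybrid cross CcHH × ccHh — consider each gene separately:
leaf shape: Cc × cc → 2 Cc, 2 cc → 2 C_ : 2 cc (out of 4)
stem texture: HH × Hh → 2 HH, 2 Hh → 4 H_ (out of 4)
Combine (counts out of 4 × 4 = 16): cut/hairy (C_H_) = 2×4 = 8; potato-leaf/hairy (ccH_) = 2×4 = 8
Phenotype counts (out of 16): 8 cut/hairy, 8 potato-leaf/hairy
Ratio: 1 cut/hairy : 1 potato-leaf/hairy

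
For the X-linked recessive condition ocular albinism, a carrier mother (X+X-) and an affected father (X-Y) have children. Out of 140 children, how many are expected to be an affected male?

Cross: X+X- × X-Y
Offspring: 1 X+X-, 1 X+Y, 1 X-X-, 1 X-Y
Probability of an affected male: 1/4
Expected count = 1/4 × 140 = 35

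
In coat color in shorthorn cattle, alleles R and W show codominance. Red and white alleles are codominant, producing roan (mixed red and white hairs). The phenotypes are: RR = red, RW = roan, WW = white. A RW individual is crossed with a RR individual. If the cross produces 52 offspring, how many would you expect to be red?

Punnett square for RW × RR:
Offspring genotypes: 2 RR, 2 RW
Phenotype counts: 2 red, 2 roan
red: 2 out of 4 → fraction 1/2
Expected count = 1/2 × 52 = 26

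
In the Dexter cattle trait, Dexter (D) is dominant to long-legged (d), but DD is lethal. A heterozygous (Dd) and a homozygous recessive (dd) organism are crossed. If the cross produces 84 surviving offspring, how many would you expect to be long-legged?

Cross: Dd × dd
Punnett square offspring (before lethality): 2 Dd, 2 dd
No DD offspring are produced in this cross.
long-legged: 2 out of 4 → fraction 1/2
Expected count = 1/2 × 84 = 42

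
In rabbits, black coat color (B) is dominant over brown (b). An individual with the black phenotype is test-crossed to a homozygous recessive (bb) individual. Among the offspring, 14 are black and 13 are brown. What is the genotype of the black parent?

Test cross: ? × bb
Offspring: 14 black, 13 brown — approximately 1:1.
A 1:1 ratio in a test cross indicates the unknown parent is heterozygous (Bb).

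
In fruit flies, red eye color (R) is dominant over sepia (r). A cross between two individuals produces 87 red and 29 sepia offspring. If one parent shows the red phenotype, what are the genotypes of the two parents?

Observed offspring: 87 red, 29 sepia
The observed ratio simplifies to 3:1. Sepia (rr) offspring appear, so each parent must contribute one r allele. The parent stated to show red carries R, so it is Rr. The other parent is then either Rr or rr: Rr × rr would give a 1:1 split, whereas Rr × Rr gives 3:1 — matching the data. So both parents are heterozygous (Rr × Rr).
Parent genotypes: Rr × Rr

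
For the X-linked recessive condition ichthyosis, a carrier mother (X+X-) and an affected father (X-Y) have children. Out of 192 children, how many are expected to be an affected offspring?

Cross: X+X- × X-Y
Offspring: 1 X+X-, 1 X+Y, 1 X-X-, 1 X-Y
Probability of an affected offspring: 2/4 = 1/2
Expected count = 1/2 × 192 = 96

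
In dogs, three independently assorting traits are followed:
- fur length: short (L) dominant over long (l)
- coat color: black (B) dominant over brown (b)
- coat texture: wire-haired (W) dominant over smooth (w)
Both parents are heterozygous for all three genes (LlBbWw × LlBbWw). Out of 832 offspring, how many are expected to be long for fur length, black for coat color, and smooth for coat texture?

Trihybrid cross: LlBbWw × LlBbWw
Each trait segregates independently with a 3:1 phenotypic ratio, so each gene contributes 3/4 (dominant) or 1/4 (recessive).
Target: long (fur length), black (coat color), smooth (coat texture)
Probability = product of independent per-trait probabilities
= 1/4 × 3/4 × 1/4 = 3/64
Expected count = 3/64 × 832 = 39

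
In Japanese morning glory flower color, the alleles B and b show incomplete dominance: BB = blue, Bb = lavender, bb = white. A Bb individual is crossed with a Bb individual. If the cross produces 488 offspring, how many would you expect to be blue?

Punnett square for Bb × Bb:
Offspring genotypes: 1 BB, 2 Bb, 1 bb
Phenotype counts: 1 blue, 2 lavender, 1 white
blue: 1 out of 4 → fraction 1/4
Expected count = 1/4 × 488 = 122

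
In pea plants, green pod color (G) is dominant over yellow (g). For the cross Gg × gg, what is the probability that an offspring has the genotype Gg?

Punnett square for Gg × gg:
Offspring genotypes: 2 Gg, 2 gg
Total offspring: 4
Count with target: 2
Probability: 2/4 = 1/2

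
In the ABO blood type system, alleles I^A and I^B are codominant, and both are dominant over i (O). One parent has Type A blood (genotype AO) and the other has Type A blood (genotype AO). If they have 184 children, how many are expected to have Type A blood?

Cross: AO × AO
Possible offspring genotypes: 1 AA, 2 AO, 1 OO
Blood type counts: 3 Type A, 1 Type O
Probability of Type A: 3/4
Expected count = 3/4 × 184 = 138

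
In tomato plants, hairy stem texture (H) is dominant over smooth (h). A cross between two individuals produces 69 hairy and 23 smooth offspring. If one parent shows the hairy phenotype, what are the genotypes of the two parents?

Observed offspring: 69 hairy, 23 smooth
The observed ratio simplifies to 3:1. Smooth (hh) offspring appear, so each parent must contribute one h allele. The parent stated to show hairy carries H, so it is Hh. The other parent is then either Hh or hh: Hh × hh would give a 1:1 split, whereas Hh × Hh gives 3:1 — matching the data. So both parents are heterozygous (Hh × Hh).
Parent genotypes: Hh × Hh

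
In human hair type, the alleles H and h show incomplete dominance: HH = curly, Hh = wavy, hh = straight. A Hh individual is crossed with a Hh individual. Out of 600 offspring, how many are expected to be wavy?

Punnett square for Hh × Hh:
Offspring genotypes: 1 HH, 2 Hh, 1 hh
Phenotype counts: 1 curly, 2 wavy, 1 straight
wavy: 2 out of 4 → fraction 1/2
Expected count = 1/2 × 600 = 300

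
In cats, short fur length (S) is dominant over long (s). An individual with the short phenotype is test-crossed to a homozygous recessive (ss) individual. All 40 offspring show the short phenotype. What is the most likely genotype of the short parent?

Test cross: ? × ss
All offspring are short.
If the unknown parent were heterozygous (Ss), about half of 40 offspring would be long; none are. The unknown parent is most likely homozygous dominant (SS).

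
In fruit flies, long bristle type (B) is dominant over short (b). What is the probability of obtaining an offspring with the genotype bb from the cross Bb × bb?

Punnett square for Bb × bb:
Offspring genotypes: 2 Bb, 2 bb
Total offspring: 4
Count with target: 2
Probability: 2/4 = 1/2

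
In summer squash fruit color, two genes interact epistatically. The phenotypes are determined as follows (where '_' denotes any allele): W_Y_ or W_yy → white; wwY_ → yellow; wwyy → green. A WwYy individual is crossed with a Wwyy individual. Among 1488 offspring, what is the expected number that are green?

Cross: WwYy × Wwyy — consider each gene separately:
W gene: Ww × Ww → 1 WW, 2 Ww, 1 ww → 3 W_ : 1 ww (out of 4)
Y gene: Yy × yy → 2 Yy, 2 yy → 2 Y_ : 2 yy (out of 4)
Genotype classes (out of 4 × 4 = 16): W_Y_ = 3×2 = 6; W_yy = 3×2 = 6; wwY_ = 1×2 = 2; wwyy = 1×2 = 2
Apply the phenotype rules: W_Y_ (6) + W_yy (6) → white; wwY_ (2) → yellow; wwyy (2) → green
Phenotype counts (out of 16): 12 white, 2 yellow, 2 green
green: 2 out of 16 → fraction 1/8
Expected count = 1/8 × 1488 = 186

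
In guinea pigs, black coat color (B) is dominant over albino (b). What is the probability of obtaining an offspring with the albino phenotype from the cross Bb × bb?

Punnett square for Bb × bb:
Offspring genotypes: 2 Bb, 2 bb
Total offspring: 4
Count with target: 2
Probability: 2/4 = 1/2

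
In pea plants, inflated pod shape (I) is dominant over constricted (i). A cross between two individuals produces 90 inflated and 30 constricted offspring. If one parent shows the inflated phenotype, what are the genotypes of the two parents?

Observed offspring: 90 inflated, 30 constricted
The observed ratio simplifies to 3:1. Constricted (ii) offspring appear, so each parent must contribute one i allele. The parent stated to show inflated carries I, so it is Ii. The other parent is then either Ii or ii: Ii × ii would give a 1:1 split, whereas Ii × Ii gives 3:1 — matching the data. So both parents are heterozygous (Ii × Ii).
Parent genotypes: Ii × Ii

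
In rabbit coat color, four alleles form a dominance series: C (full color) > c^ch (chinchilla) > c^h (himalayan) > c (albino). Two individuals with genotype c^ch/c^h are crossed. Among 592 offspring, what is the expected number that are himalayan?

Cross: c^ch/c^h × c^ch/c^h
Allele dominance: C > c^ch > c^h > c
Offspring genotypes: 1 c^ch/c^ch, 2 c^ch/c^h, 1 c^h/c^h
Phenotype counts: 3 chinchilla, 1 himalayan
himalayan: 1 out of 4 → fraction 1/4
Expected count = 1/4 × 592 = 148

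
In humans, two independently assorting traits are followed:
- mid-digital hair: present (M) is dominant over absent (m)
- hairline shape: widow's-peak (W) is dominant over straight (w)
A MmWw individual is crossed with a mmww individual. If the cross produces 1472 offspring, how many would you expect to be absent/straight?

Dihybrid cross MmWw × mmww — consider each gene separately:
mid-digital hair: Mm × mm → 2 Mm, 2 mm → 2 M_ : 2 mm (out of 4)
hairline shape: Ww × ww → 2 Ww, 2 ww → 2 W_ : 2 ww (out of 4)
Combine (counts out of 4 × 4 = 16): present/widow's-peak (M_W_) = 2×2 = 4; present/straight (M_ww) = 2×2 = 4; absent/widow's-peak (mmW_) = 2×2 = 4; absent/straight (mmww) = 2×2 = 4
Phenotype counts (out of 16): 4 present/widow's-peak, 4 present/straight, 4 absent/widow's-peak, 4 absent/straight
absent/straight: 4 out of 16 → fraction 1/4
Expected count = 1/4 × 1472 = 368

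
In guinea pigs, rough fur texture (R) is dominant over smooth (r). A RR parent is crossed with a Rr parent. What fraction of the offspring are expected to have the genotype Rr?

Punnett square for RR × Rr:
Offspring genotypes: 2 RR, 2 Rr
Total offspring: 4
Count with target: 2
Probability: 2/4 = 1/2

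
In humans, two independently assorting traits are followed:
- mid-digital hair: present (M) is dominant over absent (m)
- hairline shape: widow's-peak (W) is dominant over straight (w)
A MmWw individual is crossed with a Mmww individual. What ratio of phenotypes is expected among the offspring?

Dihybrid cross MmWw × Mmww — consider each gene separately:
mid-digital hair: Mm × Mm → 1 MM, 2 Mm, 1 mm → 3 M_ : 1 mm (out of 4)
hairline shape: Ww × ww → 2 Ww, 2 ww → 2 W_ : 2 ww (out of 4)
Combine (counts out of 4 × 4 = 16): present/widow's-peak (M_W_) = 3×2 = 6; present/straight (M_ww) = 3×2 = 6; absent/widow's-peak (mmW_) = 1×2 = 2; absent/straight (mmww) = 1×2 = 2
Phenotype counts (out of 16): 6 present/widow's-peak, 6 present/straight, 2 absent/widow's-peak, 2 absent/straight
Ratio: 3 present/widow's-peak : 3 present/straight : 1 absent/widow's-peak : 1 absent/straight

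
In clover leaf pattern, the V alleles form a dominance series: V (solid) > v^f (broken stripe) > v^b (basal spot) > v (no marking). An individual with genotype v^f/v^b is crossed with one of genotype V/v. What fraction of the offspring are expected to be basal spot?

Cross: v^f/v^b × V/v
Allele dominance: V > v^f > v^b > v
Offspring genotypes: 1 V/v^f, 1 v^f/v, 1 V/v^b, 1 v^b/v
Phenotype counts: 2 solid, 1 broken stripe, 1 basal spot
basal spot: 1 out of 4
Probability: 1/4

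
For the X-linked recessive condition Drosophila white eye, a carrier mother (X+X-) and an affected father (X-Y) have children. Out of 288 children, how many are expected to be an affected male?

Cross: X+X- × X-Y
Offspring: 1 X+X-, 1 X+Y, 1 X-X-, 1 X-Y
Probability of an affected male: 1/4
Expected count = 1/4 × 288 = 72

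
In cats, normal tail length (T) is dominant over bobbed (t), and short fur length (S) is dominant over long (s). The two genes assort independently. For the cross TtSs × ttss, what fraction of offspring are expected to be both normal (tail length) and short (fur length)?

Dihybrid cross TtSs × ttss — consider each gene separately:
tail length: Tt × tt → 2 Tt, 2 tt → 2 T_ : 2 tt (out of 4)
fur length: Ss × ss → 2 Ss, 2 ss → 2 S_ : 2 ss (out of 4)
Looking for: normal (T_) and short (S_)
P(normal) = 2/4, P(short) = 2/4
P(both) = 2/4 × 2/4 = 4/16 = 1/4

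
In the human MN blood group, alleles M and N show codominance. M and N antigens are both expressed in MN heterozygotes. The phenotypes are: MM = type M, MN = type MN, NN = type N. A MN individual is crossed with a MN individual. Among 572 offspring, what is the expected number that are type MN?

Punnett square for MN × MN:
Offspring genotypes: 1 MM, 2 MN, 1 NN
Phenotype counts: 1 type M, 2 type MN, 1 type N
type MN: 2 out of 4 → fraction 1/2
Expected count = 1/2 × 572 = 286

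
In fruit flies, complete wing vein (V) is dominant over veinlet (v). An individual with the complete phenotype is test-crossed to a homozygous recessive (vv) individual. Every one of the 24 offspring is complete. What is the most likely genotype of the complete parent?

Test cross: ? × vv
All offspring are complete.
If the unknown parent were heterozygous (Vv), about half of 24 offspring would be veinlet; none are. The unknown parent is most likely homozygous dominant (VV).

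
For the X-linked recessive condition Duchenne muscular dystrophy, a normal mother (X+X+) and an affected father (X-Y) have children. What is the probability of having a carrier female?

Cross: X+X+ × X-Y
Offspring: 2 X+X-, 2 X+Y
Probability of a carrier female: 2/4 = 1/2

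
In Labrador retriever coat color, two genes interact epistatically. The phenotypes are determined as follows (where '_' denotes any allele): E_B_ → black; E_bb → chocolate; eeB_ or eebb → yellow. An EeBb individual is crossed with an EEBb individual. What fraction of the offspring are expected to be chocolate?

Cross: EeBb × EEBb — consider each gene separately:
E gene: Ee × EE → 2 EE, 2 Ee → 4 E_ (out of 4)
B gene: Bb × Bb → 1 BB, 2 Bb, 1 bb → 3 B_ : 1 bb (out of 4)
Genotype classes (out of 4 × 4 = 16): E_B_ = 4×3 = 12; E_bb = 4×1 = 4
Apply the phenotype rules: E_B_ (12) → black; E_bb (4) → chocolate
Phenotype counts (out of 16): 12 black, 4 chocolate
chocolate: 4 out of 16
Probability: 4/16 = 1/4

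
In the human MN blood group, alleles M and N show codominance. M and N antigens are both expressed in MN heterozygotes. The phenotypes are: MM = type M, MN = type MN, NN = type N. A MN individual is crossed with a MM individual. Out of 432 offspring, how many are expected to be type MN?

Punnett square for MN × MM:
Offspring genotypes: 2 MM, 2 MN
Phenotype counts: 2 type M, 2 type MN
type MN: 2 out of 4 → fraction 1/2
Expected count = 1/2 × 432 = 216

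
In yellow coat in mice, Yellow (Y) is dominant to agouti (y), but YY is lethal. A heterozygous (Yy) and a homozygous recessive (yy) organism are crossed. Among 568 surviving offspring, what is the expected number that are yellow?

Cross: Yy × yy
Punnett square offspring (before lethality): 2 Yy, 2 yy
No YY offspring are produced in this cross.
yellow: 2 out of 4 → fraction 1/2
Expected count = 1/2 × 568 = 284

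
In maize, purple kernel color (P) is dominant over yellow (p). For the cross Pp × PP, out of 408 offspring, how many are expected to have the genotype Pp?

Punnett square for Pp × PP:
Offspring genotypes: 2 PP, 2 Pp
Total offspring: 4
Count with target: 2
Probability: 2/4 = 1/2
Expected count = 1/2 × 408 = 204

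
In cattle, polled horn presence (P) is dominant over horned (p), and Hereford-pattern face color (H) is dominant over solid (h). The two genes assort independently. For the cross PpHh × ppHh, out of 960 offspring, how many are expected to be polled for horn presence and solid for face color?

Dihybrid cross PpHh × ppHh — consider each gene separately:
horn presence: Pp × pp → 2 Pp, 2 pp → 2 P_ : 2 pp (out of 4)
face color: Hh × Hh → 1 HH, 2 Hh, 1 hh → 3 H_ : 1 hh (out of 4)
Looking for: polled (P_) and solid (hh)
P(polled) = 2/4, P(solid) = 1/4
P(both) = 2/4 × 1/4 = 2/16 = 1/8
Expected count = 1/8 × 960 = 120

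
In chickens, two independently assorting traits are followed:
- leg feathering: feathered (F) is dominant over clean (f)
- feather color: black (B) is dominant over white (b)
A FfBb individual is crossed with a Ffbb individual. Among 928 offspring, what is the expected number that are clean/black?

Dihybrid cross FfBb × Ffbb — consider each gene separately:
leg feathering: Ff × Ff → 1 FF, 2 Ff, 1 ff → 3 F_ : 1 ff (out of 4)
feather color: Bb × bb → 2 Bb, 2 bb → 2 B_ : 2 bb (out of 4)
Combine (counts out of 4 × 4 = 16): feathered/black (F_B_) = 3×2 = 6; feathered/white (F_bb) = 3×2 = 6; clean/black (ffB_) = 1×2 = 2; clean/white (ffbb) = 1×2 = 2
Phenotype counts (out of 16): 6 feathered/black, 6 feathered/white, 2 clean/black, 2 clean/white
clean/black: 2 out of 16 → fraction 1/8
Expected count = 1/8 × 928 = 116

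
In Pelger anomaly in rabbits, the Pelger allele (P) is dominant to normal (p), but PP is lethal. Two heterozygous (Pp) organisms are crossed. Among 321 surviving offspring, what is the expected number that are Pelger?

Cross: Pp × Pp
Punnett square offspring (before lethality): 1 PP, 2 Pp, 1 pp
The PP genotype is lethal (embryos die); surviving offspring: 2 Pp, 1 pp
Pelger: 2 out of 3 → fraction 2/3
Expected count = 2/3 × 321 = 214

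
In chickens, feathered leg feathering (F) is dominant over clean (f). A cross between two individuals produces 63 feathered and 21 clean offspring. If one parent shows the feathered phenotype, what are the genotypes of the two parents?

Observed offspring: 63 feathered, 21 clean
The observed ratio simplifies to 3:1. Clean (ff) offspring appear, so each parent must contribute one f allele. The parent stated to show feathered carries F, so it is Ff. The other parent is then either Ff or ff: Ff × ff would give a 1:1 split, whereas Ff × Ff gives 3:1 — matching the data. So both parents are heterozygous (Ff × Ff).
Parent genotypes: Ff × Ff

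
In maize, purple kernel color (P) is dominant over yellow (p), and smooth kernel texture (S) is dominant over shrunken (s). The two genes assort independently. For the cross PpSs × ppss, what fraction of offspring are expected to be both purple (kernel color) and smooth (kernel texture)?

Dihybrid cross PpSs × ppss — consider each gene separately:
kernel color: Pp × pp → 2 Pp, 2 pp → 2 P_ : 2 pp (out of 4)
kernel texture: Ss × ss → 2 Ss, 2 ss → 2 S_ : 2 ss (out of 4)
Looking for: purple (P_) and smooth (S_)
P(purple) = 2/4, P(smooth) = 2/4
P(both) = 2/4 × 2/4 = 4/16 = 1/4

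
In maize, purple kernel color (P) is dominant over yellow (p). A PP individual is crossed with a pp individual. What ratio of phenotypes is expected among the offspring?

Punnett square for PP × pp:
Offspring genotypes: 4 Pp
purple: 4, yellow: 0
Ratio: all purple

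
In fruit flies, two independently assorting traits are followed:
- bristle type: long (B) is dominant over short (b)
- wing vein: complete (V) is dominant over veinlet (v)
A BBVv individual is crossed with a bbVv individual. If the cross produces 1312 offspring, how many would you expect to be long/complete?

Dihybrid cross BBVv × bbVv — consider each gene separately:
bristle type: BB × bb → 4 Bb → 4 B_ (out of 4)
wing vein: Vv × Vv → 1 VV, 2 Vv, 1 vv → 3 V_ : 1 vv (out of 4)
Combine (counts out of 4 × 4 = 16): long/complete (B_V_) = 4×3 = 12; long/veinlet (B_vv) = 4×1 = 4
Phenotype counts (out of 16): 12 long/complete, 4 long/veinlet
long/complete: 12 out of 16 → fraction 3/4
Expected count = 3/4 × 1312 = 984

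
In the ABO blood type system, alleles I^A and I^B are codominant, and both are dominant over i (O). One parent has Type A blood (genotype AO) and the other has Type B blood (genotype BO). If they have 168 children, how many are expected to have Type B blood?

Cross: AO × BO
Possible offspring genotypes: 1 AB, 1 AO, 1 BO, 1 OO
Blood type counts: 1 Type AB, 1 Type A, 1 Type B, 1 Type O
Probability of Type B: 1/4
Expected count = 1/4 × 168 = 42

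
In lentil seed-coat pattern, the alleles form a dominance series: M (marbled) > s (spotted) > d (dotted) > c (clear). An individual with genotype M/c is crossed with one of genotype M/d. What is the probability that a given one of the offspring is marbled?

Cross: M/c × M/d
Allele dominance: M > s > d > c
Offspring genotypes: 1 M/M, 1 M/d, 1 M/c, 1 d/c
Phenotype counts: 3 marbled, 1 dotted
marbled: 3 out of 4
Probability: 3/4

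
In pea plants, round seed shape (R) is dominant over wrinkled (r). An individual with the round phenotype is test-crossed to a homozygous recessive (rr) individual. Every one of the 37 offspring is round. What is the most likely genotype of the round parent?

Test cross: ? × rr
All offspring are round.
If the unknown parent were heterozygous (Rr), about half of 37 offspring would be wrinkled; none are. The unknown parent is most likely homozygous dominant (RR).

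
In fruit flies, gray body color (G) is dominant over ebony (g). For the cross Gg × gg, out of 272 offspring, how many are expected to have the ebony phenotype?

Punnett square for Gg × gg:
Offspring genotypes: 2 Gg, 2 gg
Total offspring: 4
Count with target: 2
Probability: 2/4 = 1/2
Expected count = 1/2 × 272 = 136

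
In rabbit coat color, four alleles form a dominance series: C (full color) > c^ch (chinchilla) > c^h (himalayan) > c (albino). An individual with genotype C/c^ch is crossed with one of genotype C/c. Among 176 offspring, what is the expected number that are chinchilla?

Cross: C/c^ch × C/c
Allele dominance: C > c^ch > c^h > c
Offspring genotypes: 1 C/C, 1 C/c, 1 C/c^ch, 1 c^ch/c
Phenotype counts: 3 full color, 1 chinchilla
chinchilla: 1 out of 4 → fraction 1/4
Expected count = 1/4 × 176 = 44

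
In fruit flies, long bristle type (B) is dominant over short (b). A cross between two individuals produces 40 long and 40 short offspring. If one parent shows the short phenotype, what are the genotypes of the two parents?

Observed offspring: 40 long, 40 short
The observed ratio simplifies to 1:1. One parent shows short, so its genotype must be bb. A 1:1 offspring split requires the other parent to be heterozygous (Bb).
Parent genotypes: bb × Bb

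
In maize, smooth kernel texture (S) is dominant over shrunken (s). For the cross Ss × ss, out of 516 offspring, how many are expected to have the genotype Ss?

Punnett square for Ss × ss:
Offspring genotypes: 2 Ss, 2 ss
Total offspring: 4
Count with target: 2
Probability: 2/4 = 1/2
Expected count = 1/2 × 516 = 258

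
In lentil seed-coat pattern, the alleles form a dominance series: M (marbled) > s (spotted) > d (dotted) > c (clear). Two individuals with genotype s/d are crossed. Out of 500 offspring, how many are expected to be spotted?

Cross: s/d × s/d
Allele dominance: M > s > d > c
Offspring genotypes: 1 s/s, 2 s/d, 1 d/d
Phenotype counts: 3 spotted, 1 dotted
spotted: 3 out of 4 → fraction 3/4
Expected count = 3/4 × 500 = 375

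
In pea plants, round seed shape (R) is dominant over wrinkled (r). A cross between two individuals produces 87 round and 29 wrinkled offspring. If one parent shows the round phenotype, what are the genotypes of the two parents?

Observed offspring: 87 round, 29 wrinkled
The observed ratio simplifies to 3:1. Wrinkled (rr) offspring appear, so each parent must contribute one r allele. The parent stated to show round carries R, so it is Rr. The other parent is then either Rr or rr: Rr × rr would give a 1:1 split, whereas Rr × Rr gives 3:1 — matching the data. So both parents are heterozygous (Rr × Rr).
Parent genotypes: Rr × Rr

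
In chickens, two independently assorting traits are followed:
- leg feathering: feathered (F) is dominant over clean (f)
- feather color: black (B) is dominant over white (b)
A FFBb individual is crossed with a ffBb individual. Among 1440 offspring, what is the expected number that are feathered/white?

Dihybrid cross FFBb × ffBb — consider each gene separately:
leg feathering: FF × ff → 4 Ff → 4 F_ (out of 4)
feather color: Bb × Bb → 1 BB, 2 Bb, 1 bb → 3 B_ : 1 bb (out of 4)
Combine (counts out of 4 × 4 = 16): feathered/black (F_B_) = 4×3 = 12; feathered/white (F_bb) = 4×1 = 4
Phenotype counts (out of 16): 12 feathered/black, 4 feathered/white
feathered/white: 4 out of 16 → fraction 1/4
Expected count = 1/4 × 1440 = 360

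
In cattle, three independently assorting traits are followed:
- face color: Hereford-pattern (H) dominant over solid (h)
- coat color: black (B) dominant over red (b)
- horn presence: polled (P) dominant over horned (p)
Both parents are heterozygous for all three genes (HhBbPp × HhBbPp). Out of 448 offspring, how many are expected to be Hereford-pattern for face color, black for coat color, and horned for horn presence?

Trihybrid cross: HhBbPp × HhBbPp
Each trait segregates independently with a 3:1 phenotypic ratio, so each gene contributes 3/4 (dominant) or 1/4 (recessive).
Target: Hereford-pattern (face color), black (coat color), horned (horn presence)
Probability = product of independent per-trait probabilities
= 3/4 × 3/4 × 1/4 = 9/64
Expected count = 9/64 × 448 = 63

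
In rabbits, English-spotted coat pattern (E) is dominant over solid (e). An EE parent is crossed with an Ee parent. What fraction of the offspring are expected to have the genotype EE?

Punnett square for EE × Ee:
Offspring genotypes: 2 EE, 2 Ee
Total offspring: 4
Count with target: 2
Probability: 2/4 = 1/2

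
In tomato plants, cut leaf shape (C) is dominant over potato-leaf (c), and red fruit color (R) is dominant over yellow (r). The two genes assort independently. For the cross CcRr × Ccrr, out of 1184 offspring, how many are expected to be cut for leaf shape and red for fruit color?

Dihybrid cross CcRr × Ccrr — consider each gene separately:
leaf shape: Cc × Cc → 1 CC, 2 Cc, 1 cc → 3 C_ : 1 cc (out of 4)
fruit color: Rr × rr → 2 Rr, 2 rr → 2 R_ : 2 rr (out of 4)
Looking for: cut (C_) and red (R_)
P(cut) = 3/4, P(red) = 2/4
P(both) = 3/4 × 2/4 = 6/16 = 3/8
Expected count = 3/8 × 1184 = 444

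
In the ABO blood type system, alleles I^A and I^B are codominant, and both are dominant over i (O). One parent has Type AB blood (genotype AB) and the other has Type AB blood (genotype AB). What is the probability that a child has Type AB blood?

Cross: AB × AB
Possible offspring genotypes: 1 AA, 2 AB, 1 BB
Blood type counts: 1 Type A, 2 Type AB, 1 Type B
Probability of Type AB: 2/4 = 1/2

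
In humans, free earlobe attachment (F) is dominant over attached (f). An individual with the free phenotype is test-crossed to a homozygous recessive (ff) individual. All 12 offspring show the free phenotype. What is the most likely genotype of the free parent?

Test cross: ? × ff
All offspring are free.
If the unknown parent were heterozygous (Ff), about half of 12 offspring would be attached; none are. The unknown parent is most likely homozygous dominant (FF).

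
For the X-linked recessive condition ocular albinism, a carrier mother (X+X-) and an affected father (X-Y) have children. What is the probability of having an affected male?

Cross: X+X- × X-Y
Offspring: 1 X+X-, 1 X+Y, 1 X-X-, 1 X-Y
Probability of an affected male: 1/4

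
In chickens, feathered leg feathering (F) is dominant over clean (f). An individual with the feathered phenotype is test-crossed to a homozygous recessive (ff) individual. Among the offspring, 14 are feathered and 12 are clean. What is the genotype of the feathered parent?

Test cross: ? × ff
Offspring: 14 feathered, 12 clean — approximately 1:1.
A 1:1 ratio in a test cross indicates the unknown parent is heterozygous (Ff).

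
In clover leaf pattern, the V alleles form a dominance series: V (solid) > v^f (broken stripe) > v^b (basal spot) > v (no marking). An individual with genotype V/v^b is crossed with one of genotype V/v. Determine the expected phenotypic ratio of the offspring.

Cross: V/v^b × V/v
Allele dominance: V > v^f > v^b > v
Offspring genotypes: 1 V/V, 1 V/v, 1 V/v^b, 1 v^b/v
Phenotype counts: 3 solid, 1 basal spot
Ratio: 3 solid : 1 basal spot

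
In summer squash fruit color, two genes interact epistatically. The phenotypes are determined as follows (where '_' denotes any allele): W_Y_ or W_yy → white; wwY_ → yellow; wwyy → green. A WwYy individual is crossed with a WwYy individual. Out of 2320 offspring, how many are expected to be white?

Cross: WwYy × WwYy — consider each gene separately:
W gene: Ww × Ww → 1 WW, 2 Ww, 1 ww → 3 W_ : 1 ww (out of 4)
Y gene: Yy × Yy → 1 YY, 2 Yy, 1 yy → 3 Y_ : 1 yy (out of 4)
Genotype classes (out of 4 × 4 = 16): W_Y_ = 3×3 = 9; W_yy = 3×1 = 3; wwY_ = 1×3 = 3; wwyy = 1×1 = 1
Apply the phenotype rules: W_Y_ (9) + W_yy (3) → white; wwY_ (3) → yellow; wwyy (1) → green
Phenotype counts (out of 16): 12 white, 3 yellow, 1 green
white: 12 out of 16 → fraction 3/4
Expected count = 3/4 × 2320 = 1740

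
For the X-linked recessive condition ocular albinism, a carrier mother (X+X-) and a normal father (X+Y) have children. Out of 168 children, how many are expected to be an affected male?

Cross: X+X- × X+Y
Offspring: 1 X+X+, 1 X+Y, 1 X+X-, 1 X-Y
Probability of an affected male: 1/4
Expected count = 1/4 × 168 = 42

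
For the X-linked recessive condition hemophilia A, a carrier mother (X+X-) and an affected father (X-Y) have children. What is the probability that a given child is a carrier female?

Cross: X+X- × X-Y
Offspring: 1 X+X-, 1 X+Y, 1 X-X-, 1 X-Y
Probability of a carrier female: 1/4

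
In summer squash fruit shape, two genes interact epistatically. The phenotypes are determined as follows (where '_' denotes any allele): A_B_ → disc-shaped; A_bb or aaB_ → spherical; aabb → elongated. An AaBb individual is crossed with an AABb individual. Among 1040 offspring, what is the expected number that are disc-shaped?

Cross: AaBb × AABb — consider each gene separately:
A gene: Aa × AA → 2 AA, 2 Aa → 4 A_ (out of 4)
B gene: Bb × Bb → 1 BB, 2 Bb, 1 bb → 3 B_ : 1 bb (out of 4)
Genotype classes (out of 4 × 4 = 16): A_B_ = 4×3 = 12; A_bb = 4×1 = 4
Apply the phenotype rules: A_B_ (12) → disc-shaped; A_bb (4) → spherical
Phenotype counts (out of 16): 12 disc-shaped, 4 spherical
disc-shaped: 12 out of 16 → fraction 3/4
Expected count = 3/4 × 1040 = 780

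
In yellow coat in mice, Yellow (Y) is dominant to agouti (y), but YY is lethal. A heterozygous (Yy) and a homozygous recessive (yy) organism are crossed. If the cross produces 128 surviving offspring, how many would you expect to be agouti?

Cross: Yy × yy
Punnett square offspring (before lethality): 2 Yy, 2 yy
No YY offspring are produced in this cross.
agouti: 2 out of 4 → fraction 1/2
Expected count = 1/2 × 128 = 64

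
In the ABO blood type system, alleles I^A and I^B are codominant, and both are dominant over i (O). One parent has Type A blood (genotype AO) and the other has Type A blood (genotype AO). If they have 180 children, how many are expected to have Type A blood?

Cross: AO × AO
Possible offspring genotypes: 1 AA, 2 AO, 1 OO
Blood type counts: 3 Type A, 1 Type O
Probability of Type A: 3/4
Expected count = 3/4 × 180 = 135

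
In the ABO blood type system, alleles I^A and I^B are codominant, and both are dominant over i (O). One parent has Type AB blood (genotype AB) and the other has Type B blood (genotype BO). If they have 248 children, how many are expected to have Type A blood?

Cross: AB × BO
Possible offspring genotypes: 1 AB, 1 AO, 1 BB, 1 BO
Blood type counts: 1 Type AB, 1 Type A, 2 Type B
Probability of Type A: 1/4
Expected count = 1/4 × 248 = 62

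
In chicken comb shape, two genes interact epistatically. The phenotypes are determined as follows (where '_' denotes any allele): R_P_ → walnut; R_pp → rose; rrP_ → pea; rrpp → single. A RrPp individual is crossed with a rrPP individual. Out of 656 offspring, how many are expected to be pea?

Cross: RrPp × rrPP — consider each gene separately:
R gene: Rr × rr → 2 Rr, 2 rr → 2 R_ : 2 rr (out of 4)
P gene: Pp × PP → 2 PP, 2 Pp → 4 P_ (out of 4)
Genotype classes (out of 4 × 4 = 16): R_P_ = 2×4 = 8; rrP_ = 2×4 = 8
Apply the phenotype rules: R_P_ (8) → walnut; rrP_ (8) → pea
Phenotype counts (out of 16): 8 walnut, 8 pea
pea: 8 out of 16 → fraction 1/2
Expected count = 1/2 × 656 = 328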